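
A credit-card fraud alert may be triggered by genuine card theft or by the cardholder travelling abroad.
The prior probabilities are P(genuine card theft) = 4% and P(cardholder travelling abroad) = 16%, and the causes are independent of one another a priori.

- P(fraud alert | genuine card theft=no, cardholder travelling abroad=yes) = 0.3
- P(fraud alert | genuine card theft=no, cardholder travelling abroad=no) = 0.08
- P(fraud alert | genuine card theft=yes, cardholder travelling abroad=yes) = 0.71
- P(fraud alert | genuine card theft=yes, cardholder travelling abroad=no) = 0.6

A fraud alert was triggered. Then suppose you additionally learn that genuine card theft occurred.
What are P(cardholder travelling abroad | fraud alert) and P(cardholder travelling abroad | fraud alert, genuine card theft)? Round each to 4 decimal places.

P(fraud alert) = 0.08·0.96·0.84 + 0.3·0.96·0.16 + 0.6·0.04·0.84 + 0.71·0.04·0.16 = 0.064512 + 0.046080 + 0.020160 + 0.004544 = 0.135296
Restricting to configurations with cardholder travelling abroad present: 0.046080 + 0.004544 = 0.050624.
P(cardholder travelling abroad | fraud alert) = 0.050624 / 0.135296 ≈ 0.3742

Now condition on the additional information:
By total probability over both values of cardholder travelling abroad:
  P(fraud alert | genuine card theft) = 0.6×0.84 + 0.71×0.16
        = 0.504000 + 0.113600 = 0.617600
The terms with cardholder travelling abroad present sum to 0.113600, so
  P(cardholder travelling abroad | fraud alert, genuine card theft) = 0.113600 / 0.617600 ≈ 0.1839

P(cardholder travelling abroad | fraud alert) ≈ 0.3742; P(cardholder travelling abroad | fraud alert, genuine card theft) ≈ 0.1839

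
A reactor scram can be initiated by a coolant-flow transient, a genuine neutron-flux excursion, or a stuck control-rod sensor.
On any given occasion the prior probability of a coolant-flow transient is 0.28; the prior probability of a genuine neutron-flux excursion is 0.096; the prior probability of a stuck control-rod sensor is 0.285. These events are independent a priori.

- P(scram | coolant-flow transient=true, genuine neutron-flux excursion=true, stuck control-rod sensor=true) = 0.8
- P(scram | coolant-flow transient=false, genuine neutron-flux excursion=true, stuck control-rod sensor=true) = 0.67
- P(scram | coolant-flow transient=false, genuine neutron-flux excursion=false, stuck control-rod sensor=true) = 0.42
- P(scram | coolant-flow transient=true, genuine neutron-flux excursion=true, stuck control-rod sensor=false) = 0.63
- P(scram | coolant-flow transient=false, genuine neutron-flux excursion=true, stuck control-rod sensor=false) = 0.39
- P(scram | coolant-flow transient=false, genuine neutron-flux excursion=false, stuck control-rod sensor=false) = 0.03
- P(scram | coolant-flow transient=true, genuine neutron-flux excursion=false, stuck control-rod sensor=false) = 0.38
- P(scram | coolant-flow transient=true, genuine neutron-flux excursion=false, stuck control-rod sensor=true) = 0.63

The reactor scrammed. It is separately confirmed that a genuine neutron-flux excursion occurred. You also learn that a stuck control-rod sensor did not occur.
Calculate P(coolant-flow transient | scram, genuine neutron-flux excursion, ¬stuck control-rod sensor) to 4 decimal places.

P(coolant-flow transient | scram, genuine neutron-flux excursion, ¬stuck control-rod sensor) ≈ 0.3858

P(scram | genuine neutron-flux excursion, ¬stuck control-rod sensor) = 0.39×0.72 + 0.63×0.28 = 0.280800 + 0.176400 = 0.457200
The coolant-flow transient-present share is 0.63×0.28 = 0.176400.
P(coolant-flow transient | scram, genuine neutron-flux excursion, ¬stuck control-rod sensor) = 0.176400 / 0.457200 ≈ 0.3858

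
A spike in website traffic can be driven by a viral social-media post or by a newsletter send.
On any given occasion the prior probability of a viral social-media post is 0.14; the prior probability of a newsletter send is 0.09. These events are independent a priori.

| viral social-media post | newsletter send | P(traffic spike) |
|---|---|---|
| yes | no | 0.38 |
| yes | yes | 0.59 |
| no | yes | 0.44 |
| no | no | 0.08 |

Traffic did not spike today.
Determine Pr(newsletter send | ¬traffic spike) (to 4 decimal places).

By total probability over the 4 (viral social-media post, newsletter send) configurations:
  P(¬traffic spike) = 0.92×0.86×0.91 + 0.56×0.86×0.09 + 0.62×0.14×0.91 + 0.41×0.14×0.09
        = 0.719992 + 0.043344 + 0.078988 + 0.005166 = 0.847490
Configurations with newsletter send contribute 0.048510, so
  P(newsletter send | ¬traffic spike) = 0.048510 / 0.847490 ≈ 0.0572

Pr(newsletter send | ¬traffic spike) ≈ 0.0572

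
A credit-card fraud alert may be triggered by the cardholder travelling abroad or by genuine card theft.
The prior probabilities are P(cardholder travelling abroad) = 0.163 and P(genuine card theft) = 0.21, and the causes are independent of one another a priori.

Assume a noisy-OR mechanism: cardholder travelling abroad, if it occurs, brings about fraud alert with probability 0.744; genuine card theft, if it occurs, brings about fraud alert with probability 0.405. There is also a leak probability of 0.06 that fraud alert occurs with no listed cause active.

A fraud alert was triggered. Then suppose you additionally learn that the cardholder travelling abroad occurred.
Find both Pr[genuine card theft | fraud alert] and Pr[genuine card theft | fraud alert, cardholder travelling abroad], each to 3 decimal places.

Under noisy-OR, P(fraud alert | causes) = 1 − (1−0.06)·∏(1−qᵢ) over the active causes.
Sum P(fraud alert|·) weighted by the priors over the 4 (cardholder travelling abroad, genuine card theft) configurations:
  P(fraud alert) = 0.06×0.837×0.79 + 0.4407×0.837×0.21 + 0.75936×0.163×0.79 + 0.856819×0.163×0.21
        = 0.039674 + 0.077462 + 0.097783 + 0.029329 = 0.244248
Configurations with genuine card theft contribute 0.106791, so
  P(genuine card theft | fraud alert) = 0.106791 / 0.244248 ≈ 0.437

Now also conditioning on cardholder travelling abroad=true:
P(fraud alert | cardholder travelling abroad) = 0.75936×0.79 + 0.856819×0.21 = 0.599894 + 0.179932 = 0.779826
Restricting to configurations with genuine card theft present: 0.856819×0.21 = 0.179932.
So P(genuine card theft | fraud alert, cardholder travelling abroad) = 0.179932/0.779826 ≈ 0.231.
This is intercausal reasoning (explaining away): once cardholder travelling abroad accounts for the fraud alert, genuine card theft becomes less likely.

Pr[genuine card theft | fraud alert] ≈ 0.437; Pr[genuine card theft | fraud alert, cardholder travelling abroad] ≈ 0.231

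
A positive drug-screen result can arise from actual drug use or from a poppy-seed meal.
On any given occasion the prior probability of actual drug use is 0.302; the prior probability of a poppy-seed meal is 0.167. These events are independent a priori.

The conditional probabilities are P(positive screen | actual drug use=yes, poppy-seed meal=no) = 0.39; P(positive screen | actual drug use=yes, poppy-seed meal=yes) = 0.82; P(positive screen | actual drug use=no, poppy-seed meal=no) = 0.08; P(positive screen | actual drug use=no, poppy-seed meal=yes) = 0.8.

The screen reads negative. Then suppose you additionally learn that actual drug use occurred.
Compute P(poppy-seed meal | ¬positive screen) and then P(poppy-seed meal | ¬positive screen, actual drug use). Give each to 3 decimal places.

Weight on poppy-seed meal=true, given the evidence: 0.023313 + 0.009078 = 0.032391
Normalizer over all consistent configurations: 0.92*0.698*0.833 + 0.2*0.698*0.167 + 0.61*0.302*0.833 + 0.18*0.302*0.167 = 0.720765
Posterior = 0.032391 / 0.720765 ≈ 0.045

Now also conditioning on actual drug use=true:
P(¬positive screen | actual drug use) = 0.61·0.833 + 0.18·0.167 = 0.508130 + 0.030060 = 0.538190
Restricting to configurations with poppy-seed meal present: 0.18·0.167 = 0.030060.
So P(poppy-seed meal | ¬positive screen, actual drug use) = 0.030060/0.538190 ≈ 0.056.

P(poppy-seed meal | ¬positive screen) ≈ 0.045; P(poppy-seed meal | ¬positive screen, actual drug use) ≈ 0.056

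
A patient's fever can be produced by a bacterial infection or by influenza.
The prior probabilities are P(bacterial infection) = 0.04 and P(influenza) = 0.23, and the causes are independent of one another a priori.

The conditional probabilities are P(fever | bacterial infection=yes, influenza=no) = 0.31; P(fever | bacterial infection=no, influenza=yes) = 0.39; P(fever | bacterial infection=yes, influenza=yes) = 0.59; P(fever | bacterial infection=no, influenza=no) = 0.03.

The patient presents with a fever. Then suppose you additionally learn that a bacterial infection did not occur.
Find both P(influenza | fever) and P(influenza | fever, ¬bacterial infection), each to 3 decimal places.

Sum P(fever|·) weighted by the priors over the 4 (bacterial infection, influenza) configurations:
  P(fever) = 0.03*0.96*0.77 + 0.39*0.96*0.23 + 0.31*0.04*0.77 + 0.59*0.04*0.23
        = 0.022176 + 0.086112 + 0.009548 + 0.005428 = 0.123264
The terms with influenza present sum to 0.091540, so
  P(influenza | fever) = 0.091540 / 0.123264 ≈ 0.743

Now also conditioning on bacterial infection≠true:
Weight on influenza=true, given the evidence: 0.39*0.23 = 0.089700
The normalizing constant is 0.03*0.77 + 0.39*0.23 = 0.112800
Posterior = 0.089700 / 0.112800 ≈ 0.795

P(influenza | fever) ≈ 0.743; P(influenza | fever, ¬bacterial infection) ≈ 0.795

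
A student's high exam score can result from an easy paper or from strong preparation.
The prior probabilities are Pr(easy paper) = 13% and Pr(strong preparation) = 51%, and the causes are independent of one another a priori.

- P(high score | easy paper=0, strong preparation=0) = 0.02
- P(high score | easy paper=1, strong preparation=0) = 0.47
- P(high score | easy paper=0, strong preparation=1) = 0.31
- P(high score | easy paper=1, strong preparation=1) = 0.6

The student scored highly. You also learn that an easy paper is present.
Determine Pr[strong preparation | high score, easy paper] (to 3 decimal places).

Pr[strong preparation | high score, easy paper] ≈ 0.571

Weight on strong preparation=true, given the evidence: 0.6×0.51 = 0.306000
Normalizer over all consistent configurations: 0.47×0.49 + 0.6×0.51 = 0.536300
P(strong preparation | high score, easy paper) = 0.306000/0.536300 ≈ 0.571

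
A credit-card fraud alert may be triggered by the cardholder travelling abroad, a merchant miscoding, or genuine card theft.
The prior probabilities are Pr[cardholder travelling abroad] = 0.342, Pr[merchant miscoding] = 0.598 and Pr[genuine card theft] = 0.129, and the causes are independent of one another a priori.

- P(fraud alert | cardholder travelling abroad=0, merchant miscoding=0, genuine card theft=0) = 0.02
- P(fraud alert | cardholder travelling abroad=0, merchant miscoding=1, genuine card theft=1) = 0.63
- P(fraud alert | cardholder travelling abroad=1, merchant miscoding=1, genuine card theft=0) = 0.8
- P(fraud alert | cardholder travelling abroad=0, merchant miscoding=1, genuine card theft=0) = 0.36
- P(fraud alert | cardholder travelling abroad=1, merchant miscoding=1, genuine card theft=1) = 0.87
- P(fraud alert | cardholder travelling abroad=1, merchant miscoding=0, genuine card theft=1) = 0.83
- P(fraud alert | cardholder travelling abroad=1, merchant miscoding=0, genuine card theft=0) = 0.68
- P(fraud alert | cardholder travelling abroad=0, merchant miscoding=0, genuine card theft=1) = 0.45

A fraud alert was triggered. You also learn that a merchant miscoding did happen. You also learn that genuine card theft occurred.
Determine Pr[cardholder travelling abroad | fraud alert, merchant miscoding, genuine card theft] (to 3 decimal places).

Pr[cardholder travelling abroad | fraud alert, merchant miscoding, genuine card theft] ≈ 0.418

Weight on cardholder travelling abroad=true, given the evidence: 0.87*0.342 = 0.297540
Denominator P(fraud alert | merchant miscoding, genuine card theft): 0.63*0.658 + 0.87*0.342 = 0.712080
Posterior = 0.297540 / 0.712080 ≈ 0.418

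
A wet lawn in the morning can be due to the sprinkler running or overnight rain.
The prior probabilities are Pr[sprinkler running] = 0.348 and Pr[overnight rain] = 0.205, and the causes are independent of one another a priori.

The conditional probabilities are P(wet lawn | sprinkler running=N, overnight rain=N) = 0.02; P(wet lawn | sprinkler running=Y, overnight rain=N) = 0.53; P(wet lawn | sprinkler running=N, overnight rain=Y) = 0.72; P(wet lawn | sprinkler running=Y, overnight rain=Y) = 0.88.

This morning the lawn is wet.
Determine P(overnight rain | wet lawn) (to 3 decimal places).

Enumerate the 4 (sprinkler running, overnight rain) configurations and weight by the priors:
  P(wet lawn) = 0.02·0.652·0.795 + 0.72·0.652·0.205 + 0.53·0.348·0.795 + 0.88·0.348·0.205
        = 0.010367 + 0.096235 + 0.146630 + 0.062779 = 0.316011
Keeping only the overnight rain-present terms gives 0.159014, so
  P(overnight rain | wet lawn) = 0.159014 / 0.316011 ≈ 0.503

P(overnight rain | wet lawn) ≈ 0.503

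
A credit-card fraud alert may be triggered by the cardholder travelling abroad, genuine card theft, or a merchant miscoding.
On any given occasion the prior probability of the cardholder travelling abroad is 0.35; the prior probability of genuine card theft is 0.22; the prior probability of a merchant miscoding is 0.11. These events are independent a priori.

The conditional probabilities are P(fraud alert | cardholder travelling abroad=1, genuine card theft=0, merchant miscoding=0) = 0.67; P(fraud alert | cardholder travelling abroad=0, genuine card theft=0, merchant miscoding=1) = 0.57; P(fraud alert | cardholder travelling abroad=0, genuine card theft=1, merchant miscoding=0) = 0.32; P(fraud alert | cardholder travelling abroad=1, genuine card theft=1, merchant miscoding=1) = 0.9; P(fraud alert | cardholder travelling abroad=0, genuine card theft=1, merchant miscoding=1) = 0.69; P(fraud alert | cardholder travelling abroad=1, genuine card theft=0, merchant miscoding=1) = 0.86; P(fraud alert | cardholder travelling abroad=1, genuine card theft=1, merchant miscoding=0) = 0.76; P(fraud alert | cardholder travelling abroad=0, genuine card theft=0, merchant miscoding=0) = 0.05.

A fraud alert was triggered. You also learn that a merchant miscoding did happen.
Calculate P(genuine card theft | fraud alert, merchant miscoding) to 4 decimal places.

P(genuine card theft | fraud alert, merchant miscoding) ≈ 0.2428

P(fraud alert | merchant miscoding) = 0.57×0.65×0.78 + 0.69×0.65×0.22 + 0.86×0.35×0.78 + 0.9×0.35×0.22 = 0.288990 + 0.098670 + 0.234780 + 0.069300 = 0.691740
Restricting to configurations with genuine card theft present: 0.098670 + 0.069300 = 0.167970.
Hence the posterior is 0.167970/0.691740 ≈ 0.2428.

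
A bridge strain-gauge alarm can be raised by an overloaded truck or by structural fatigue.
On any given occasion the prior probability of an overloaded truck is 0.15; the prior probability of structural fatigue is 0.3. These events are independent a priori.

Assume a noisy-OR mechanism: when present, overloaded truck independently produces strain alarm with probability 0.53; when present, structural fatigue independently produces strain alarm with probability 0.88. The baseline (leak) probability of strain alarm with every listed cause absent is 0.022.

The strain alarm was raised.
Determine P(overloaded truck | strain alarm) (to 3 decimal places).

Under noisy-OR, P(strain alarm | causes) = 1 − (1−0.022)·∏(1−qᵢ) over the active causes.
For the numerator, keep only overloaded truck=true terms: 0.056736 + 0.042518 = 0.099254
Denominator P(strain alarm): 0.022×0.85×0.7 + 0.88264×0.85×0.3 + 0.54034×0.15×0.7 + 0.944841×0.15×0.3 = 0.337417
Posterior = 0.099254 / 0.337417 ≈ 0.294

P(overloaded truck | strain alarm) ≈ 0.294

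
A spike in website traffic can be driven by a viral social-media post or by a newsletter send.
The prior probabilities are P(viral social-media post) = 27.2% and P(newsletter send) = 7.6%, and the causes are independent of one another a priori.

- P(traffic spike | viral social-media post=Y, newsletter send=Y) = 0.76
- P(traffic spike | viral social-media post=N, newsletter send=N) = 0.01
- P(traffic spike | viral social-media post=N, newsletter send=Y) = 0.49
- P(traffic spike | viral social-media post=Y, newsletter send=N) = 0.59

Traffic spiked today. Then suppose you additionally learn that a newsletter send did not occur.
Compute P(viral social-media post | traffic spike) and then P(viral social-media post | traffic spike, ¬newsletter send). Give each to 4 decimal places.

P(viral social-media post | traffic spike) ≈ 0.8290; P(viral social-media post | traffic spike, ¬newsletter send) ≈ 0.9566

Numerator (weight on configurations with viral social-media post): 0.148284 + 0.015711 = 0.163995
Denominator P(traffic spike): 0.01*0.728*0.924 + 0.49*0.728*0.076 + 0.59*0.272*0.924 + 0.76*0.272*0.076 = 0.197833
Posterior = 0.163995 / 0.197833 ≈ 0.8290

With the extra evidence:
Weight on viral social-media post=true, given the evidence: 0.59·0.272 = 0.160480
The normalizing constant is 0.01·0.728 + 0.59·0.272 = 0.167760
Posterior = 0.160480 / 0.167760 ≈ 0.9566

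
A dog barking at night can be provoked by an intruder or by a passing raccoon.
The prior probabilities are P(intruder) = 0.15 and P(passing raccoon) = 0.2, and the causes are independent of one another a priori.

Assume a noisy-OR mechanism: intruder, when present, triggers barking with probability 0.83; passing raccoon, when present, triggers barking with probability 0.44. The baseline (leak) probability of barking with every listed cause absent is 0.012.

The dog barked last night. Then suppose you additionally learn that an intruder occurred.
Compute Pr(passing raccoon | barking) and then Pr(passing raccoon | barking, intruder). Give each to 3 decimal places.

Under noisy-OR, P(barking | causes) = 1 − (1−0.012)·∏(1−qᵢ) over the active causes.
Enumerate the 4 (intruder, passing raccoon) configurations and weight by the priors:
  P(barking) = 0.012×0.85×0.8 + 0.44672×0.85×0.2 + 0.83204×0.15×0.8 + 0.905942×0.15×0.2
        = 0.008160 + 0.075942 + 0.099845 + 0.027178 = 0.211125
Keeping only the passing raccoon-present terms gives 0.103120, so
  P(passing raccoon | barking) = 0.103120 / 0.211125 ≈ 0.488

With the extra evidence:
P(barking | intruder) = 0.83204·0.8 + 0.905942·0.2 = 0.665632 + 0.181188 = 0.846820
The passing raccoon-present share is 0.905942·0.2 = 0.181188.
So P(passing raccoon | barking, intruder) = 0.181188/0.846820 ≈ 0.214.
— intruder explains away the evidence for passing raccoon.

Pr(passing raccoon | barking) ≈ 0.488; Pr(passing raccoon | barking, intruder) ≈ 0.214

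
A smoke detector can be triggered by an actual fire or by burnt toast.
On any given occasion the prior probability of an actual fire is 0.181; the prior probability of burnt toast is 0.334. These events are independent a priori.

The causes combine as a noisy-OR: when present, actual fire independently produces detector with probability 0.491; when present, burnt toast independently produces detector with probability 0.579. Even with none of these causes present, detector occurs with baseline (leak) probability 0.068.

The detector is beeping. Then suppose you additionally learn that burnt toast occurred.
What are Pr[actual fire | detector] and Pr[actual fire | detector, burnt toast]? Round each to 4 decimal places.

Under noisy-OR, P(detector | causes) = 1 − (1−0.068)·∏(1−qᵢ) over the active causes.
P(detector) = 0.068·0.819·0.666 + 0.607628·0.819·0.334 + 0.525612·0.181·0.666 + 0.800283·0.181·0.334 = 0.037091 + 0.166214 + 0.063360 + 0.048380 = 0.315045
Restricting to configurations with actual fire present: 0.063360 + 0.048380 = 0.111740.
Hence the posterior is 0.111740/0.315045 ≈ 0.3547.

Now condition on the additional information:
For the numerator, keep only actual fire=true terms: 0.800283*0.181 = 0.144851
Denominator P(detector | burnt toast): 0.607628*0.819 + 0.800283*0.181 = 0.642498
Posterior = 0.144851 / 0.642498 ≈ 0.2254
The drop from 0.3547 to 0.2254 is the explaining-away (discounting) effect.

Pr[actual fire | detector] ≈ 0.3547; Pr[actual fire | detector, burnt toast] ≈ 0.2254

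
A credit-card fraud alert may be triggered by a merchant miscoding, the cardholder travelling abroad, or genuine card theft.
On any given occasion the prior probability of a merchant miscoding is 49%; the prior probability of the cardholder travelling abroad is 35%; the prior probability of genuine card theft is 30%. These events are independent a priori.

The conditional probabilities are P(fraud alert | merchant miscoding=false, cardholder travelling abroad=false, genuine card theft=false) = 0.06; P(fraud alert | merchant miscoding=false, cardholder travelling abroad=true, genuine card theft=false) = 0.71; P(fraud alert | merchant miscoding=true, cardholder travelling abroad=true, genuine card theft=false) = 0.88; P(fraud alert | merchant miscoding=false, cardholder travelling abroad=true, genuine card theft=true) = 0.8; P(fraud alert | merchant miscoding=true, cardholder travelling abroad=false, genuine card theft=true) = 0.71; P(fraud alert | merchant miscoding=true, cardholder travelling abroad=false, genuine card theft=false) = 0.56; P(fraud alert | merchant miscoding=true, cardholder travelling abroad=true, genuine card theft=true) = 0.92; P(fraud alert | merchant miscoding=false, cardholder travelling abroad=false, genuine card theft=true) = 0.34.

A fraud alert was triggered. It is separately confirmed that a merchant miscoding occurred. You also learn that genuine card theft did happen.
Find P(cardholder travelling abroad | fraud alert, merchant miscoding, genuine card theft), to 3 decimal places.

Enumerate both values of cardholder travelling abroad and weight by the priors:
  P(fraud alert | merchant miscoding, genuine card theft) = 0.71×0.65 + 0.92×0.35
        = 0.461500 + 0.322000 = 0.783500
Configurations with cardholder travelling abroad contribute 0.322000, so
  P(cardholder travelling abroad | fraud alert, merchant miscoding, genuine card theft) = 0.322000 / 0.783500 ≈ 0.411

P(cardholder travelling abroad | fraud alert, merchant miscoding, genuine card theft) ≈ 0.411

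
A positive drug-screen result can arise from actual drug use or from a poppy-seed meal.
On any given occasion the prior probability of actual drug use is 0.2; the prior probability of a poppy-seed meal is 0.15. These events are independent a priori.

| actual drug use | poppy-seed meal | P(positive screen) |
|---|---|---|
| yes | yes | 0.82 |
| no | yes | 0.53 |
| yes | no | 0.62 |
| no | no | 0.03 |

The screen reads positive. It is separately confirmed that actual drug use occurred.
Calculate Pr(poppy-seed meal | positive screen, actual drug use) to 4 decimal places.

For the numerator, keep only poppy-seed meal=true terms: 0.82·0.15 = 0.123000
Normalizer over all consistent configurations: 0.62·0.85 + 0.82·0.15 = 0.650000
Posterior = 0.123000 / 0.650000 ≈ 0.1892

Pr(poppy-seed meal | positive screen, actual drug use) ≈ 0.1892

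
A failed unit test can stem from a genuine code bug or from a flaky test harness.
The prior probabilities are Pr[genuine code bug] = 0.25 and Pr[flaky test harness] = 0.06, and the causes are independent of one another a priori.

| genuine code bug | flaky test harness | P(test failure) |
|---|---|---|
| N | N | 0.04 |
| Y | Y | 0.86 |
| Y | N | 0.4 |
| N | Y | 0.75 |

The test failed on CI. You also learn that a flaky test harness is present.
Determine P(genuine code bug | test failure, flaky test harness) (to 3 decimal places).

Numerator (weight on configurations with genuine code bug): 0.86·0.25 = 0.215000
Denominator P(test failure | flaky test harness): 0.75·0.75 + 0.86·0.25 = 0.777500
Posterior = 0.215000 / 0.777500 ≈ 0.277

P(genuine code bug | test failure, flaky test harness) ≈ 0.277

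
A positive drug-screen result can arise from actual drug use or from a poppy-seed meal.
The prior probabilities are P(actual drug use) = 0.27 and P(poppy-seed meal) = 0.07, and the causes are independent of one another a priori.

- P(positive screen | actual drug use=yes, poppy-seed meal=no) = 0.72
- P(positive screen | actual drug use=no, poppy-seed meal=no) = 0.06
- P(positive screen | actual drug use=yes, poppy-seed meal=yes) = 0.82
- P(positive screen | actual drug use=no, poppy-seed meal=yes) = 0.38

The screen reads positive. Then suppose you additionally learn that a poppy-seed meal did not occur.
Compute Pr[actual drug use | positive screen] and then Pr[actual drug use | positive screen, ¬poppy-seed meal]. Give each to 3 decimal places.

Weight on actual drug use=true, given the evidence: 0.180792 + 0.015498 = 0.196290
The normalizing constant is 0.06*0.73*0.93 + 0.38*0.73*0.07 + 0.72*0.27*0.93 + 0.82*0.27*0.07 = 0.256442
Posterior = 0.196290 / 0.256442 ≈ 0.765

With the extra evidence:
Enumerate both values of actual drug use and weight by the priors:
  P(positive screen | ¬poppy-seed meal) = 0.06×0.73 + 0.72×0.27
        = 0.043800 + 0.194400 = 0.238200
Configurations with actual drug use contribute 0.194400, so
  P(actual drug use | positive screen, ¬poppy-seed meal) = 0.194400 / 0.238200 ≈ 0.816

Pr[actual drug use | positive screen] ≈ 0.765; Pr[actual drug use | positive screen, ¬poppy-seed meal] ≈ 0.816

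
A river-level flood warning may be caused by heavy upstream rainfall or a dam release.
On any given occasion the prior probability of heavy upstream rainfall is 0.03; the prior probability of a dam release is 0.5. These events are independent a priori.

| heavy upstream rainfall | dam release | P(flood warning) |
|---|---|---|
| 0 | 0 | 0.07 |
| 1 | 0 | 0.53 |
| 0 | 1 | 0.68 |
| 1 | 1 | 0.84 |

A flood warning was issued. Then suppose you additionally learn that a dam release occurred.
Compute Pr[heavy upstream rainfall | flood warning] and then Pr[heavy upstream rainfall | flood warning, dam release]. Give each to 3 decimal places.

Enumerate the 4 (heavy upstream rainfall, dam release) configurations and weight by the priors:
  P(flood warning) = 0.07×0.97×0.5 + 0.68×0.97×0.5 + 0.53×0.03×0.5 + 0.84×0.03×0.5
        = 0.033950 + 0.329800 + 0.007950 + 0.012600 = 0.384300
Configurations with heavy upstream rainfall contribute 0.020550, so
  P(heavy upstream rainfall | flood warning) = 0.020550 / 0.384300 ≈ 0.053

Now condition on the additional information:
P(flood warning | dam release) = 0.68×0.97 + 0.84×0.03 = 0.659600 + 0.025200 = 0.684800
Restricting to configurations with heavy upstream rainfall present: 0.84×0.03 = 0.025200.
Hence the posterior is 0.025200/0.684800 ≈ 0.037.
— dam release explains away the evidence for heavy upstream rainfall.

Pr[heavy upstream rainfall | flood warning] ≈ 0.053; Pr[heavy upstream rainfall | flood warning, dam release] ≈ 0.037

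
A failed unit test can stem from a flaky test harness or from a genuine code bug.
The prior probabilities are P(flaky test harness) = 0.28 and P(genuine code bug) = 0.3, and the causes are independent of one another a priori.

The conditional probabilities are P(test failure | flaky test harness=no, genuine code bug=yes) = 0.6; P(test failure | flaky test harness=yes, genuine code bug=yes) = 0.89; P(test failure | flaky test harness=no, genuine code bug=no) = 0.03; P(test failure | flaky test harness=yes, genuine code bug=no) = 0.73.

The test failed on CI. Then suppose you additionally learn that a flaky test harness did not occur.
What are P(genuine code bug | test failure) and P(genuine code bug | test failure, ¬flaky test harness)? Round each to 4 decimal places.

P(genuine code bug | test failure) ≈ 0.5637; P(genuine code bug | test failure, ¬flaky test harness) ≈ 0.8955

Numerator (weight on configurations with genuine code bug): 0.129600 + 0.074760 = 0.204360
The normalizing constant is 0.03×0.72×0.7 + 0.6×0.72×0.3 + 0.73×0.28×0.7 + 0.89×0.28×0.3 = 0.362560
Posterior = 0.204360 / 0.362560 ≈ 0.5637

Now condition on the additional information:
Numerator (weight on configurations with genuine code bug): 0.6×0.3 = 0.180000
Normalizer over all consistent configurations: 0.03×0.7 + 0.6×0.3 = 0.201000
Posterior = 0.180000 / 0.201000 ≈ 0.8955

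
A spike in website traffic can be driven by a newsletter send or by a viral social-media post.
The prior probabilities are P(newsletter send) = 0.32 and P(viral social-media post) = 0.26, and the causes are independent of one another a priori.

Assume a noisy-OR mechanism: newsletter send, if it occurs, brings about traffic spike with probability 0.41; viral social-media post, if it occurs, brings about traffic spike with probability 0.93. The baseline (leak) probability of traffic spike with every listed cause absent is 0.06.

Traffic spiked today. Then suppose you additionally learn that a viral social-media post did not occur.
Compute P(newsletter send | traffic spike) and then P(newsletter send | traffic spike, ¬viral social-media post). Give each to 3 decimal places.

P(newsletter send | traffic spike) ≈ 0.487; P(newsletter send | traffic spike, ¬viral social-media post) ≈ 0.777

Under noisy-OR, P(traffic spike | causes) = 1 − (1−0.06)·∏(1−qᵢ) over the active causes.
Enumerate the 4 (newsletter send, viral social-media post) configurations and weight by the priors:
  P(traffic spike) = 0.06×0.68×0.74 + 0.9342×0.68×0.26 + 0.4454×0.32×0.74 + 0.961178×0.32×0.26
        = 0.030192 + 0.165167 + 0.105471 + 0.079970 = 0.380800
Configurations with newsletter send contribute 0.185441, so
  P(newsletter send | traffic spike) = 0.185441 / 0.380800 ≈ 0.487

With the extra evidence:
Weight on newsletter send=true, given the evidence: 0.4454*0.32 = 0.142528
The normalizing constant is 0.06*0.68 + 0.4454*0.32 = 0.183328
Posterior = 0.142528 / 0.183328 ≈ 0.777
With viral social-media post excluded, newsletter send must carry more of the explanatory weight for the traffic spike.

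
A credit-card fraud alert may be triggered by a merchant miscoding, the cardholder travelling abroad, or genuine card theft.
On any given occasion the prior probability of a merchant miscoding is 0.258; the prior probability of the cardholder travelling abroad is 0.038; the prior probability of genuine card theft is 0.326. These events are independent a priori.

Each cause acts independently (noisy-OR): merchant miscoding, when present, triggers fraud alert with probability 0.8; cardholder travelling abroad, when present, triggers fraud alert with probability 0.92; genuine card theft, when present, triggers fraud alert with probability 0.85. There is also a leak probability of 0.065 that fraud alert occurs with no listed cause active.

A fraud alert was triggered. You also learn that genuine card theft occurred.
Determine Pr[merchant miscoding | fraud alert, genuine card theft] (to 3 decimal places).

Under noisy-OR, P(fraud alert | causes) = 1 − (1−0.065)·∏(1−qᵢ) over the active causes.
Enumerate the 4 (merchant miscoding, cardholder travelling abroad) configurations and weight by the priors:
  P(fraud alert | genuine card theft) = 0.85975*0.742*0.962 + 0.98878*0.742*0.038 + 0.97195*0.258*0.962 + 0.997756*0.258*0.038
        = 0.613693 + 0.027880 + 0.241234 + 0.009782 = 0.892589
Configurations with merchant miscoding contribute 0.251016, so
  P(merchant miscoding | fraud alert, genuine card theft) = 0.251016 / 0.892589 ≈ 0.281

Pr[merchant miscoding | fraud alert, genuine card theft] ≈ 0.281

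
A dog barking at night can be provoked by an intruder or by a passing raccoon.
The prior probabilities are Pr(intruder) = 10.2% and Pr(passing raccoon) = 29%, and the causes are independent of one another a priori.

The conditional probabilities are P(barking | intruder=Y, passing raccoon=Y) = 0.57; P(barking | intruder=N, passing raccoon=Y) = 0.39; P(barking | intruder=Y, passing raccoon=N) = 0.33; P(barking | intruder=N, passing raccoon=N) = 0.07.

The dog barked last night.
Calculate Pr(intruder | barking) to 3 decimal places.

For the numerator, keep only intruder=true terms: 0.023899 + 0.016861 = 0.040760
Normalizer over all consistent configurations: 0.07×0.898×0.71 + 0.39×0.898×0.29 + 0.33×0.102×0.71 + 0.57×0.102×0.29 = 0.186955
P(intruder | barking) = 0.040760/0.186955 ≈ 0.218

Pr(intruder | barking) ≈ 0.218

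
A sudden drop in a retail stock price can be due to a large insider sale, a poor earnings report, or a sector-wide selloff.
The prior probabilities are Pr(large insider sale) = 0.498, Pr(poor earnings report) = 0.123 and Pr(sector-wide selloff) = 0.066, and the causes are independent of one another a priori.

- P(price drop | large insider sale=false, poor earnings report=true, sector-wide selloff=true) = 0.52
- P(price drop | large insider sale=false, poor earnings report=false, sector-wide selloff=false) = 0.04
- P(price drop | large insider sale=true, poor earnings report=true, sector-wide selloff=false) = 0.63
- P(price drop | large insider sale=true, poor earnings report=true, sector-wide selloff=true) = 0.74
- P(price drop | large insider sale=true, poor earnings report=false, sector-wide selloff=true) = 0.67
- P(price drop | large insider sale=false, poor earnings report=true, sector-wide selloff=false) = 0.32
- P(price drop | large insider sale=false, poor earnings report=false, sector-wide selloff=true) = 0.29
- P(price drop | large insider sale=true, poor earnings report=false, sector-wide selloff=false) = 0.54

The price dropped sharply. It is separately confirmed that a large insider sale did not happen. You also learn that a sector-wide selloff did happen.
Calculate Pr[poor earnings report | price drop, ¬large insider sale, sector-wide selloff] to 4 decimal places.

Sum P(price drop|·) weighted by the priors over both values of poor earnings report:
  P(price drop | ¬large insider sale, sector-wide selloff) = 0.29×0.877 + 0.52×0.123
        = 0.254330 + 0.063960 = 0.318290
Keeping only the poor earnings report-present terms gives 0.063960, so
  P(poor earnings report | price drop, ¬large insider sale, sector-wide selloff) = 0.063960 / 0.318290 ≈ 0.2009

Pr[poor earnings report | price drop, ¬large insider sale, sector-wide selloff] ≈ 0.2009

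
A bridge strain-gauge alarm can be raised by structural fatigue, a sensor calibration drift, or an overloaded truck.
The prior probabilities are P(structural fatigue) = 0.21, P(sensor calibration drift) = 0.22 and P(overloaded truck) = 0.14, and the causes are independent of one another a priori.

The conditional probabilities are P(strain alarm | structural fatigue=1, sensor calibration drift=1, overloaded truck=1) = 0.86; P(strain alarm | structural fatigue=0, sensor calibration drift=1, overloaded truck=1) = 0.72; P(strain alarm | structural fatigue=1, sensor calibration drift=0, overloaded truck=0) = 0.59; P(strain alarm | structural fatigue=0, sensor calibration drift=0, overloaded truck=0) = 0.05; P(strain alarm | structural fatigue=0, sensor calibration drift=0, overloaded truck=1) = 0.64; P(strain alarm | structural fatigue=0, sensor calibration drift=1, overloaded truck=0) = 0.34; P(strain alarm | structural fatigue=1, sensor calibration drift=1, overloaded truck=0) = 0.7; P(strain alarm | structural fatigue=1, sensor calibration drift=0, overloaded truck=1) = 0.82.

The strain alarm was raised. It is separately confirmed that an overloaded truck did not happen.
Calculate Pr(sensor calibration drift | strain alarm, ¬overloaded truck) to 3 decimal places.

Pr(sensor calibration drift | strain alarm, ¬overloaded truck) ≈ 0.418

Enumerate the 4 (structural fatigue, sensor calibration drift) configurations and weight by the priors:
  P(strain alarm | ¬overloaded truck) = 0.05*0.79*0.78 + 0.34*0.79*0.22 + 0.59*0.21*0.78 + 0.7*0.21*0.22
        = 0.030810 + 0.059092 + 0.096642 + 0.032340 = 0.218884
The terms with sensor calibration drift present sum to 0.091432, so
  P(sensor calibration drift | strain alarm, ¬overloaded truck) = 0.091432 / 0.218884 ≈ 0.418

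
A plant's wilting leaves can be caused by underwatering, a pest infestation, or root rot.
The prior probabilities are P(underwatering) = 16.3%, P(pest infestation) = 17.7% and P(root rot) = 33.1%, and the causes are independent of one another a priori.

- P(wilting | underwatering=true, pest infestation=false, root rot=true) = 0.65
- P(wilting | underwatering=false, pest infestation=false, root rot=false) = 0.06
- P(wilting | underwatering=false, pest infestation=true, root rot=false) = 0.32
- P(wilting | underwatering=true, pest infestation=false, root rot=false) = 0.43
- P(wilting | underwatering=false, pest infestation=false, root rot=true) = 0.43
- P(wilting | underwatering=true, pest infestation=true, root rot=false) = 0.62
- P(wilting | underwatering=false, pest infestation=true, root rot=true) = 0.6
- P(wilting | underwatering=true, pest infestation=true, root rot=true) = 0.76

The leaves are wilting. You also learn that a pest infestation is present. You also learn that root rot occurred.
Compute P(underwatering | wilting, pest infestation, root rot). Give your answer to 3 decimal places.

P(underwatering | wilting, pest infestation, root rot) ≈ 0.198

P(wilting | pest infestation, root rot) = 0.6·0.837 + 0.76·0.163 = 0.502200 + 0.123880 = 0.626080
Restricting to configurations with underwatering present: 0.76·0.163 = 0.123880.
P(underwatering | wilting, pest infestation, root rot) = 0.123880 / 0.626080 ≈ 0.198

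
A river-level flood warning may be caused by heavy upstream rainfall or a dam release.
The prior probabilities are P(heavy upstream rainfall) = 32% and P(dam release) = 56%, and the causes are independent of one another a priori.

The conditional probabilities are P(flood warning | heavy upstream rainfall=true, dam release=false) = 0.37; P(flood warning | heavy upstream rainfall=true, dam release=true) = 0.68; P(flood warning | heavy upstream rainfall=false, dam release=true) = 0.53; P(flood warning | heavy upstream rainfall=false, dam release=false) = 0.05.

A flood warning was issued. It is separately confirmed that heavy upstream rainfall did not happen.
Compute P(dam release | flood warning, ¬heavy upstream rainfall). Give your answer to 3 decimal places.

P(dam release | flood warning, ¬heavy upstream rainfall) ≈ 0.931

Numerator (weight on configurations with dam release): 0.53·0.56 = 0.296800
Normalizer over all consistent configurations: 0.05·0.44 + 0.53·0.56 = 0.318800
Posterior = 0.296800 / 0.318800 ≈ 0.931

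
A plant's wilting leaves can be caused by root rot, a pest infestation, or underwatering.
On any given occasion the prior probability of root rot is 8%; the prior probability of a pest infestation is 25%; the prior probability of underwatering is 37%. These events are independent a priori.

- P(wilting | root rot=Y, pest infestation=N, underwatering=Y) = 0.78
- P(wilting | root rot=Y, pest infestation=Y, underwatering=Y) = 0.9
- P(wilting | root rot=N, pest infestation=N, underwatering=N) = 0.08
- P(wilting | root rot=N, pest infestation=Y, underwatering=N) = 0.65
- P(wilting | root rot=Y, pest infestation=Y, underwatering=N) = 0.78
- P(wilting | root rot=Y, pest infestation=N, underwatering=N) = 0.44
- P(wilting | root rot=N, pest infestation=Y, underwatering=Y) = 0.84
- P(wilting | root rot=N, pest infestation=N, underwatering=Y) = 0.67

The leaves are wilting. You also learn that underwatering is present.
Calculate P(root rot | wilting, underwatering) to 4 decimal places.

P(root rot | wilting, underwatering) ≈ 0.0900

Weight on root rot=true, given the evidence: 0.046800 + 0.018000 = 0.064800
Denominator P(wilting | underwatering): 0.67×0.92×0.75 + 0.84×0.92×0.25 + 0.78×0.08×0.75 + 0.9×0.08×0.25 = 0.720300
P(root rot | wilting, underwatering) = 0.064800/0.720300 ≈ 0.0900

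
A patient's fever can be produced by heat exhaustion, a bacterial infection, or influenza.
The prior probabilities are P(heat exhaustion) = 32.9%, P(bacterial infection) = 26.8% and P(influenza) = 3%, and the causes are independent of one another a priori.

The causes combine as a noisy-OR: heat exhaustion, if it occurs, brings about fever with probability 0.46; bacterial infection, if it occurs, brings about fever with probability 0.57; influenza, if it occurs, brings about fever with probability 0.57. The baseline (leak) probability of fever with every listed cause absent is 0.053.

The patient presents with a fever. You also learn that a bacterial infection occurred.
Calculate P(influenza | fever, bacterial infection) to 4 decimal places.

Under noisy-OR, P(fever | causes) = 1 − (1−0.053)·∏(1−qᵢ) over the active causes.
P(fever | bacterial infection) = 0.59279×0.671×0.97 + 0.8249×0.671×0.03 + 0.780107×0.329×0.97 + 0.905446×0.329×0.03 = 0.385829 + 0.016605 + 0.248956 + 0.008937 = 0.660327
The influenza-present share is 0.016605 + 0.008937 = 0.025542.
P(influenza | fever, bacterial infection) = 0.025542 / 0.660327 ≈ 0.0387

P(influenza | fever, bacterial infection) ≈ 0.0387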